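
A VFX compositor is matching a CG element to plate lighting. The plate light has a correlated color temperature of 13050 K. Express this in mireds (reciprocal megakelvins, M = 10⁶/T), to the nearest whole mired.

77 mireds

M = 10⁶ / 13050 = 76.628 → 77 mireds.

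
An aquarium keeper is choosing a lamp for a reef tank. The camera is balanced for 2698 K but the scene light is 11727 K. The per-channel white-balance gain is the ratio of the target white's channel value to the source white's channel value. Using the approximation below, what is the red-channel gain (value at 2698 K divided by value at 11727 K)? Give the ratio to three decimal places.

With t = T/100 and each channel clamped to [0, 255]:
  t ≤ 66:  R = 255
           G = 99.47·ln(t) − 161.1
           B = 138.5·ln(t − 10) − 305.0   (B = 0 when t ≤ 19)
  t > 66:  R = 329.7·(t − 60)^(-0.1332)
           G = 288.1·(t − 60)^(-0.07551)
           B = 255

At 11727 K (t = 117.27):
  R = 329.7·(117.27 − 60)^(-0.1332) = 329.7·57.27^(-0.1332) = 329.7·0.58324 = 192.293.
At 2698 K (t = 26.98):
  R = 255 by definition for t ≤ 66.
Gain = 255.000 / 192.293 = 1.3261 → 1.326.

1.326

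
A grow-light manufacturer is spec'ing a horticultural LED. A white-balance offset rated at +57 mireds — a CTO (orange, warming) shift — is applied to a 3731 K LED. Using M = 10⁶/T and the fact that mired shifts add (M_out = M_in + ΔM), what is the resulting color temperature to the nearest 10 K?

3080 K

M_in = 10⁶/3731 = 268.02 mireds.
M_out = 268.02 + (+57) = 325.02 mireds.
T_out = 10⁶/325.02 = 3076.7 K → 3080 K.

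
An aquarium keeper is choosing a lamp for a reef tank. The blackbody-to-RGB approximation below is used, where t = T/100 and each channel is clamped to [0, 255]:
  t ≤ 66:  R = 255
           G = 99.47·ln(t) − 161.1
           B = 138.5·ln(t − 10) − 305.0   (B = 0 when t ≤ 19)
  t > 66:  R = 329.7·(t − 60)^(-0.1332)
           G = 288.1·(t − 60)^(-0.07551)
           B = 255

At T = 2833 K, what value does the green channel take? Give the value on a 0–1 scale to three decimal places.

0.673

t = 2833/100 = 28.33; the t ≤ 66 branch applies.
G = 99.47·ln 28.33 − 161.1 = 99.47·3.3439 − 161.1 = 171.520.
On a 0–1 scale: 171.520/255 = 0.6726 → 0.673.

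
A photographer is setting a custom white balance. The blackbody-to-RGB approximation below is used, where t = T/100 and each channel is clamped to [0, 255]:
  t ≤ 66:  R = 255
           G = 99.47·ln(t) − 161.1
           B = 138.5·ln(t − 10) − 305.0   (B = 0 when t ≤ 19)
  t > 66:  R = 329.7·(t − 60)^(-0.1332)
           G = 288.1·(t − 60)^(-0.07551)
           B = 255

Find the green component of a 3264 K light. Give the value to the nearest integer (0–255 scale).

t = 3264/100 = 32.64; the t ≤ 66 branch applies.
G = 99.47·ln 32.64 − 161.1 = 99.47·3.4855 − 161.1 = 185.607.
Rounded: 186.

186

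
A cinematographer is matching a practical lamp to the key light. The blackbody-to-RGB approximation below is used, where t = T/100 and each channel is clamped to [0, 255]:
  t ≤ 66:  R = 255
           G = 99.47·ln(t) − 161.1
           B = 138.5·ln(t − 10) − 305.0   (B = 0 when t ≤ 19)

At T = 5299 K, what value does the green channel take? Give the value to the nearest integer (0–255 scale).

t = 5299/100 = 52.99; the t ≤ 66 branch applies.
G = 99.47·ln 52.99 − 161.1 = 99.47·3.9701 − 161.1 = 233.806.
Rounded: 234.

234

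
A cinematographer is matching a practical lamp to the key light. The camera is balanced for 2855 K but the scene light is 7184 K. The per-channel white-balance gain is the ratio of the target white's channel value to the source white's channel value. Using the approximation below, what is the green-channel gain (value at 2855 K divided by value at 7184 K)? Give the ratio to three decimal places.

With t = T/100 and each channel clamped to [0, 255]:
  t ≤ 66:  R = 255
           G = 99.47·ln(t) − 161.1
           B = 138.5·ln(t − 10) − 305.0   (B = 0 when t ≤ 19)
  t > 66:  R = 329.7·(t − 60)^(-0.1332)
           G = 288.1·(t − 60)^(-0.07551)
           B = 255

At 7184 K (t = 71.84):
  G = 288.1·(71.84 − 60)^(-0.07551) = 288.1·11.84^(-0.07551) = 288.1·0.82976 = 239.053.
At 2855 K (t = 28.55):
  G = 99.47·ln 28.55 − 161.1 = 99.47·3.3517 − 161.1 = 172.289.
Gain = 172.289 / 239.053 = 0.7207 → 0.721.

0.721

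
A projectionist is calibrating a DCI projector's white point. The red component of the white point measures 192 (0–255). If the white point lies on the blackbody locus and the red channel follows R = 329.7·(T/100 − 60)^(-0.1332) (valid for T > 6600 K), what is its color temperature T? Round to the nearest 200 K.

(t − 60)^(-0.1332) = 192/329.7 = 0.58235.
t − 60 = 0.58235^(1/-0.1332) = 0.58235^(-7.508) = 57.929, so t = 117.929.
T = 100·t = 11793 K → 11800 K to the nearest 200 K.

11800 K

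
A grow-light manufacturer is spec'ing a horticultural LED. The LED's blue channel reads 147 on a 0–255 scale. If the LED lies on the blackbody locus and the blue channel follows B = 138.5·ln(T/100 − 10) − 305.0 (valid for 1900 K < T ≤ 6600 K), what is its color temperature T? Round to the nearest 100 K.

3600 K

ln(t − 10) = (147 + 305.0) / 138.5 = 3.2635.
t − 10 = e^3.2635 = 26.142, so t = 36.142.
T = 100·t = 3614 K → 3600 K to the nearest 100 K.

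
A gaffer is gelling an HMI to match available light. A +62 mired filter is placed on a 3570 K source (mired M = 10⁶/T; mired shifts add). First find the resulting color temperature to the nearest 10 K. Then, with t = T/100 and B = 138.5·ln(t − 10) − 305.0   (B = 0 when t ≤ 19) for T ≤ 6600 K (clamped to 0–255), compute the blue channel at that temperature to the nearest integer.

M_in = 10⁶/3570 = 280.11; M_out = 280.11 + (+62) = 342.11.
T_out = 10⁶/342.11 = 2923.0 K → 2920 K; t = 29.2.
B = 138.5·ln(29.2 − 10) − 305.0 = 138.5·ln 19.2 − 305.0 = 138.5·2.9549 − 305.0 = 104.255.
Rounded: 104.

104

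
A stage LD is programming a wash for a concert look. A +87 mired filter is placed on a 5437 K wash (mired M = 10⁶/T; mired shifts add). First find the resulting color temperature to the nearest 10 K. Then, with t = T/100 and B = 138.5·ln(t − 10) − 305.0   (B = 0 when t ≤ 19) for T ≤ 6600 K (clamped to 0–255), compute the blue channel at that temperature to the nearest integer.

M_in = 10⁶/5437 = 183.92; M_out = 183.92 + (+87) = 270.92.
T_out = 10⁶/270.92 = 3691.1 K → 3690 K; t = 36.9.
B = 138.5·ln(36.9 − 10) − 305.0 = 138.5·ln 26.9 − 305.0 = 138.5·3.2921 − 305.0 = 150.959.
Rounded: 151.

151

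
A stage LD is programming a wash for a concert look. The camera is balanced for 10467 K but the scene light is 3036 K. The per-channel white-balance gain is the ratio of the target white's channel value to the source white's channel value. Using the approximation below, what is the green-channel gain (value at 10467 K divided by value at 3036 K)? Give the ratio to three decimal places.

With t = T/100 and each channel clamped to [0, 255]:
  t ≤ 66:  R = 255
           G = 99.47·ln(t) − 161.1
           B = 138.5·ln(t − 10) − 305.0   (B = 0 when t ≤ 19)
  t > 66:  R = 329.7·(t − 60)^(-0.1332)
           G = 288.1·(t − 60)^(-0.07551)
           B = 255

At 3036 K (t = 30.36):
  G = 99.47·ln 30.36 − 161.1 = 99.47·3.4131 − 161.1 = 178.404.
At 10467 K (t = 104.67):
  G = 288.1·(104.67 − 60)^(-0.07551) = 288.1·44.67^(-0.07551) = 288.1·0.75060 = 216.247.
Gain = 216.247 / 178.404 = 1.2121 → 1.212.

1.212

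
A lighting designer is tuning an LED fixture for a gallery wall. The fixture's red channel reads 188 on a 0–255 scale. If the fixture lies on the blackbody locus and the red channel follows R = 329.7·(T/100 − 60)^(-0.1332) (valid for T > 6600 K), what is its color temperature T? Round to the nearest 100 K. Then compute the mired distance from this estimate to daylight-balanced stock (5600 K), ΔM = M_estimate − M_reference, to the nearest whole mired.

-100 mireds

(t − 60)^(-0.1332) = 188/329.7 = 0.57022.
t − 60 = 0.57022^(1/-0.1332) = 0.57022^(-7.508) = 67.848, so t = 127.848.
T = 100·t = 12785 K → 12800 K to the nearest 100 K.
M_estimate = 10⁶/12800 = 78.12; M_reference = 10⁶/5600 = 178.57.
ΔM = 78.12 − 178.57 = -100.45 → -100 mireds.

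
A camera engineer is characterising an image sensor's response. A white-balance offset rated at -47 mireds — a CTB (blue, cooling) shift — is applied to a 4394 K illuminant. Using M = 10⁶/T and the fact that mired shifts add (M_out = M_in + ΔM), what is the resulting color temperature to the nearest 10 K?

5540 K

M_in = 10⁶/4394 = 227.58 mireds.
M_out = 227.58 + (-47) = 180.58 mireds.
T_out = 10⁶/180.58 = 5537.6 K → 5540 K.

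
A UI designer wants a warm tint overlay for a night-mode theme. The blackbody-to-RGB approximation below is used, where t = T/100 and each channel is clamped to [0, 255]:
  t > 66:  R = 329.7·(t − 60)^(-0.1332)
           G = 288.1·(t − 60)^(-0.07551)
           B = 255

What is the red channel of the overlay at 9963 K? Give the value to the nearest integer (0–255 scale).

202

t = 9963/100 = 99.63; the t > 66 branch applies.
R = 329.7·(99.63 − 60)^(-0.1332) = 329.7·39.63^(-0.1332) = 329.7·0.61255 = 201.959.
Rounded: 202.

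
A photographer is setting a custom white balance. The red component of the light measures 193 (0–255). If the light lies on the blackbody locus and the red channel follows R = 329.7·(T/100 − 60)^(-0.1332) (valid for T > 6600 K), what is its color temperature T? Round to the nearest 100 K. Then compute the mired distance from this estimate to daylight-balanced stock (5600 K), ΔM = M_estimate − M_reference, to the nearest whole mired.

-92 mireds

(t − 60)^(-0.1332) = 193/329.7 = 0.58538.
t − 60 = 0.58538^(1/-0.1332) = 0.58538^(-7.508) = 55.713, so t = 115.713.
T = 100·t = 11571 K → 11600 K to the nearest 100 K.
M_estimate = 10⁶/11600 = 86.21; M_reference = 10⁶/5600 = 178.57.
ΔM = 86.21 − 178.57 = -92.36 → -92 mireds.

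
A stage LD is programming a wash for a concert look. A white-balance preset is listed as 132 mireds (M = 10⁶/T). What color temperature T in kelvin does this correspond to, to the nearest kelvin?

7576 K

T = 10⁶ / 132 = 7575.76 K → 7576 K.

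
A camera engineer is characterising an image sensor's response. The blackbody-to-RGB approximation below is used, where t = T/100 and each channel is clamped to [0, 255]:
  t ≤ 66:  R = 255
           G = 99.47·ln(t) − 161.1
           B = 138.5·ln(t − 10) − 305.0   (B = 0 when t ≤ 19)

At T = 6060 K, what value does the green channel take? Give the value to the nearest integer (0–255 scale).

247

t = 6060/100 = 60.6; the t ≤ 66 branch applies.
G = 99.47·ln 60.6 − 161.1 = 99.47·4.1043 − 161.1 = 247.154.
Rounded: 247.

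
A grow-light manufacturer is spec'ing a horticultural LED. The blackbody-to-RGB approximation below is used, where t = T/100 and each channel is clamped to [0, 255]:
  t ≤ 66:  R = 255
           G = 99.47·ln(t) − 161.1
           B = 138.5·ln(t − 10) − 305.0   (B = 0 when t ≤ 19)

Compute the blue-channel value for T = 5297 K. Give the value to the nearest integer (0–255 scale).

t = 5297/100 = 52.97; the t ≤ 66 branch applies.
B = 138.5·ln(52.97 − 10) − 305.0 = 138.5·ln 42.97 − 305.0 = 138.5·3.7605 − 305.0 = 215.830.
Rounded: 216.

216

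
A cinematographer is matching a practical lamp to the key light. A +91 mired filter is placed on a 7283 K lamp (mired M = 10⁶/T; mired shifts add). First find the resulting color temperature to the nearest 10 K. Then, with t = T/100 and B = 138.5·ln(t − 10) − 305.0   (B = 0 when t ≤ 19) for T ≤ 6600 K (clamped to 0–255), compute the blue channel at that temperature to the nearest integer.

M_in = 10⁶/7283 = 137.31; M_out = 137.31 + (+91) = 228.31.
T_out = 10⁶/228.31 = 4380.1 K → 4380 K; t = 43.8.
B = 138.5·ln(43.8 − 10) − 305.0 = 138.5·ln 33.8 − 305.0 = 138.5·3.5205 − 305.0 = 182.584.
Rounded: 183.

183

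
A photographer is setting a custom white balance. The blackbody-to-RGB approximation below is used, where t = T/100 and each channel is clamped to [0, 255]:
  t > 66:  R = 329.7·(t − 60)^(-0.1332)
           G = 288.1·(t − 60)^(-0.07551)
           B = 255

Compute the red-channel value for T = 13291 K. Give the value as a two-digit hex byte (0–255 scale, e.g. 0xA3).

t = 13291/100 = 132.91; the t > 66 branch applies.
R = 329.7·(132.91 − 60)^(-0.1332) = 329.7·72.91^(-0.1332) = 329.7·0.56478 = 186.207.
Rounded: 186; in hex, 0xBA.

0xBA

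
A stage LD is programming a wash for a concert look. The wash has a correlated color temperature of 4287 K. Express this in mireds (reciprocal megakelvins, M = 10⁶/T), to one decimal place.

M = 10⁶ / 4287 = 233.263 → 233.3 mireds.

233.3 mireds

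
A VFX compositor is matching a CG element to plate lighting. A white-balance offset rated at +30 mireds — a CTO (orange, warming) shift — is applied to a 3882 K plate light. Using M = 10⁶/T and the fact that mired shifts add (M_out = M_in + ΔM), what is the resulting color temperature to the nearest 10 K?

M_in = 10⁶/3882 = 257.60 mireds.
M_out = 257.60 + (+30) = 287.60 mireds.
T_out = 10⁶/287.60 = 3477.1 K → 3480 K.

3480 K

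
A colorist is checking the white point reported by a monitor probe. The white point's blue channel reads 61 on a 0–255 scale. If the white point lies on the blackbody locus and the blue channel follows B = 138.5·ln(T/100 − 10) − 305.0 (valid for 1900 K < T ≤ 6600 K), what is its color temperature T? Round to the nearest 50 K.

2400 K

ln(t − 10) = (61 + 305.0) / 138.5 = 2.6426.
t − 10 = e^2.6426 = 14.050, so t = 24.050.
T = 100·t = 2405 K → 2400 K to the nearest 50 K.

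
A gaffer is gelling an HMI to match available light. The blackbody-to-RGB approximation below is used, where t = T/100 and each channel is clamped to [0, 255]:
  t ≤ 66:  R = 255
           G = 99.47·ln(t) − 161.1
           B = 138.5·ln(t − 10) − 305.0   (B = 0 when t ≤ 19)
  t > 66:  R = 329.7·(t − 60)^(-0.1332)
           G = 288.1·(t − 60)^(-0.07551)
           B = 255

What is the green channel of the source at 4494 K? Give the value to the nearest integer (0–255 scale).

217

t = 4494/100 = 44.94; the t ≤ 66 branch applies.
G = 99.47·ln 44.94 − 161.1 = 99.47·3.8053 − 161.1 = 217.416.
Rounded: 217.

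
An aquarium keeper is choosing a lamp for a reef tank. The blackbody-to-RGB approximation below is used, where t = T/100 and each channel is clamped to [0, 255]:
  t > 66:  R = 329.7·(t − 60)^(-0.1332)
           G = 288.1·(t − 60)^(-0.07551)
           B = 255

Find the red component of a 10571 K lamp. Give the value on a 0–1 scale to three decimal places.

0.777

t = 10571/100 = 105.71; the t > 66 branch applies.
R = 329.7·(105.71 − 60)^(-0.1332) = 329.7·45.71^(-0.1332) = 329.7·0.60102 = 198.155.
On a 0–1 scale: 198.155/255 = 0.7771 → 0.777.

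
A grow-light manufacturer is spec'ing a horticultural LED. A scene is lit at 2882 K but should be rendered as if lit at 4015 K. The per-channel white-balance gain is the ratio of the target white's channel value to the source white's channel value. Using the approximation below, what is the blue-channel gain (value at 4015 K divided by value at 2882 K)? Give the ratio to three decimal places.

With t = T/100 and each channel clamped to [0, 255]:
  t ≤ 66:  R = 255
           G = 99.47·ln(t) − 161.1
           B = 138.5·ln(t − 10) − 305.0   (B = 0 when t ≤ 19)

At 2882 K (t = 28.82):
  B = 138.5·ln(28.82 − 10) − 305.0 = 138.5·ln 18.82 − 305.0 = 138.5·2.9349 − 305.0 = 101.486.
At 4015 K (t = 40.15):
  B = 138.5·ln(40.15 − 10) − 305.0 = 138.5·ln 30.15 − 305.0 = 138.5·3.4062 − 305.0 = 166.757.
Gain = 166.757 / 101.486 = 1.6431 → 1.643.

1.643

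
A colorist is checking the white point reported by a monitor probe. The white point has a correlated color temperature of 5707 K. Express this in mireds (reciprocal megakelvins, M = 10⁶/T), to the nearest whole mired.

175 mireds

M = 10⁶ / 5707 = 175.223 → 175 mireds.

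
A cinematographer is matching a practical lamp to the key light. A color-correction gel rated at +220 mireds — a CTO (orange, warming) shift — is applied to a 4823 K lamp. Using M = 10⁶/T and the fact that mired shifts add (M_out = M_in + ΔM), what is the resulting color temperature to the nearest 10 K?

2340 K

M_in = 10⁶/4823 = 207.34 mireds.
M_out = 207.34 + (+220) = 427.34 mireds.
T_out = 10⁶/427.34 = 2340.1 K → 2340 K.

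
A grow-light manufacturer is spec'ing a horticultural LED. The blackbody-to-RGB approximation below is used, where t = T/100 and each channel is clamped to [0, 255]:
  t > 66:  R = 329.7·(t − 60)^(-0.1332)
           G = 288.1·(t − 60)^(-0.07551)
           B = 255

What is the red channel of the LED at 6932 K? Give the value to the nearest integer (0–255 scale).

245

t = 6932/100 = 69.32; the t > 66 branch applies.
R = 329.7·(69.32 − 60)^(-0.1332) = 329.7·9.32^(-0.1332) = 329.7·0.74280 = 244.902.
Rounded: 245.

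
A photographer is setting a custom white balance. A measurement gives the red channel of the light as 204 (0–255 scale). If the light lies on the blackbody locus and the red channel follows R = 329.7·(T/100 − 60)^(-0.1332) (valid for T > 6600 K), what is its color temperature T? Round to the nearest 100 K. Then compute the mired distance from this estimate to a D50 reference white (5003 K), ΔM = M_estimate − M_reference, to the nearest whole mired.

(t − 60)^(-0.1332) = 204/329.7 = 0.61874.
t − 60 = 0.61874^(1/-0.1332) = 0.61874^(-7.508) = 36.748, so t = 96.748.
T = 100·t = 9675 K → 9700 K to the nearest 100 K.
M_estimate = 10⁶/9700 = 103.09; M_reference = 10⁶/5003 = 199.88.
ΔM = 103.09 − 199.88 = -96.79 → -97 mireds.

-97 mireds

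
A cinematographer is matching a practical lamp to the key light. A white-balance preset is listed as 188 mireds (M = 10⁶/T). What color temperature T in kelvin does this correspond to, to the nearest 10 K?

5320 K

T = 10⁶ / 188 = 5319.15 K → 5320 K.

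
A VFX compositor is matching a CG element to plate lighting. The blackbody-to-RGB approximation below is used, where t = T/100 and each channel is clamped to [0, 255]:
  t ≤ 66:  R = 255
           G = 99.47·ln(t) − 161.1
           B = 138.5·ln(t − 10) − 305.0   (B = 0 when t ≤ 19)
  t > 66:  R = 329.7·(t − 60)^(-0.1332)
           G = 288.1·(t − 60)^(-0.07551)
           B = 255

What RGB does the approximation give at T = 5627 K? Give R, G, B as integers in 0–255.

t = 5627/100 = 56.27; the t ≤ 66 branch applies.
R = 255 by definition for t ≤ 66.
G = 99.47·ln 56.27 − 161.1 = 99.47·4.0302 − 161.1 = 239.780.
B = 138.5·ln(56.27 − 10) − 305.0 = 138.5·ln 46.27 − 305.0 = 138.5·3.8345 − 305.0 = 226.077.
Rounded: (255, 240, 226).

R=255, G=240, B=226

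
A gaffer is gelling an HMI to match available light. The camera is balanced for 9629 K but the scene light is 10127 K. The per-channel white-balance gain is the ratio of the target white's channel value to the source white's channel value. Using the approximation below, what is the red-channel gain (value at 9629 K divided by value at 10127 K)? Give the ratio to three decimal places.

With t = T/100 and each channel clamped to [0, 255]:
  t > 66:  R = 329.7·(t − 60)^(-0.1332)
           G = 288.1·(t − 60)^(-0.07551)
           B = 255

At 10127 K (t = 101.27):
  R = 329.7·(101.27 − 60)^(-0.1332) = 329.7·41.27^(-0.1332) = 329.7·0.60925 = 200.871.
At 9629 K (t = 96.29):
  R = 329.7·(96.29 − 60)^(-0.1332) = 329.7·36.29^(-0.1332) = 329.7·0.61978 = 204.341.
Gain = 204.341 / 200.871 = 1.0173 → 1.017.

1.017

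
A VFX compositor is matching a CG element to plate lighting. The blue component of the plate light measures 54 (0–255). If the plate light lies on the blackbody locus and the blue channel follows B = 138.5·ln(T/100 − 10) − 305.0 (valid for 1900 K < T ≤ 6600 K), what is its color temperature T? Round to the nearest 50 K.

ln(t − 10) = (54 + 305.0) / 138.5 = 2.5921.
t − 10 = e^2.5921 = 13.357, so t = 23.357.
T = 100·t = 2336 K → 2350 K to the nearest 50 K.

2350 K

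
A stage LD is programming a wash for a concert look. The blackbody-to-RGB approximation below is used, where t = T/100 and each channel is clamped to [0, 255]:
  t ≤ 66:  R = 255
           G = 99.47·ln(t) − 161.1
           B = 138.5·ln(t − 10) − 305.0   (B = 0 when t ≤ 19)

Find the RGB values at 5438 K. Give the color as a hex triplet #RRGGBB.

#FFECDC

t = 5438/100 = 54.38; the t ≤ 66 branch applies.
R = 255 by definition for t ≤ 66.
G = 99.47·ln 54.38 − 161.1 = 99.47·3.9960 − 161.1 = 236.382.
B = 138.5·ln(54.38 − 10) − 305.0 = 138.5·ln 44.38 − 305.0 = 138.5·3.7928 − 305.0 = 220.301.
Rounded: (255, 236, 220).
In hex: #FFECDC.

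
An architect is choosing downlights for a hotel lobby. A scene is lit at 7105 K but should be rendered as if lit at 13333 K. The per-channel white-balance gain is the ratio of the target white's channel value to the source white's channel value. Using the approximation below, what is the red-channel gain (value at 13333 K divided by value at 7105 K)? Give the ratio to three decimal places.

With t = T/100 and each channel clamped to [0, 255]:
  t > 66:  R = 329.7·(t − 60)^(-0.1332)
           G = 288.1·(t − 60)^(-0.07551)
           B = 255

0.777

At 7105 K (t = 71.05):
  R = 329.7·(71.05 − 60)^(-0.1332) = 329.7·11.05^(-0.1332) = 329.7·0.72615 = 239.410.
At 13333 K (t = 133.33):
  R = 329.7·(133.33 − 60)^(-0.1332) = 329.7·73.33^(-0.1332) = 329.7·0.56434 = 186.064.
Gain = 186.064 / 239.410 = 0.7772 → 0.777.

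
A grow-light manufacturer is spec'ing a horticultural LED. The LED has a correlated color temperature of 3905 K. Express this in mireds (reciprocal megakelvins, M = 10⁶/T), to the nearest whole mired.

M = 10⁶ / 3905 = 256.082 → 256 mireds.

256 mireds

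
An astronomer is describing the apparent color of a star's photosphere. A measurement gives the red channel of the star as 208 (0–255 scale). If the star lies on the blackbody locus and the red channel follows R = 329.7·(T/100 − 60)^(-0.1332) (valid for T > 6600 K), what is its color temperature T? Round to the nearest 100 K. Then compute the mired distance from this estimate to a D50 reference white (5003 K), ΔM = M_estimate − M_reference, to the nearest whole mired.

(t − 60)^(-0.1332) = 208/329.7 = 0.63088.
t − 60 = 0.63088^(1/-0.1332) = 0.63088^(-7.508) = 31.763, so t = 91.763.
T = 100·t = 9176 K → 9200 K to the nearest 100 K.
M_estimate = 10⁶/9200 = 108.70; M_reference = 10⁶/5003 = 199.88.
ΔM = 108.70 − 199.88 = -91.18 → -91 mireds.

-91 mireds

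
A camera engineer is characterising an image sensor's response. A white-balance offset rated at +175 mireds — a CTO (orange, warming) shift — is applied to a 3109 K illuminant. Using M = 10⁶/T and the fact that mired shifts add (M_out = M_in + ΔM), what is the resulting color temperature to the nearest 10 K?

2010 K

M_in = 10⁶/3109 = 321.65 mireds.
M_out = 321.65 + (+175) = 496.65 mireds.
T_out = 10⁶/496.65 = 2013.5 K → 2010 K.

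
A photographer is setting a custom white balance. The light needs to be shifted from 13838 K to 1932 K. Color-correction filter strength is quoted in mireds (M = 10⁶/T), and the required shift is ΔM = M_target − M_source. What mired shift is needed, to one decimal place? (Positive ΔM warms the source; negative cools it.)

M_source = 10⁶/13838 = 72.265; M_target = 10⁶/1932 = 517.598.
ΔM = 517.598 − 72.265 = 445.334 → +445.3 mireds, a warming shift.

+445.3 mireds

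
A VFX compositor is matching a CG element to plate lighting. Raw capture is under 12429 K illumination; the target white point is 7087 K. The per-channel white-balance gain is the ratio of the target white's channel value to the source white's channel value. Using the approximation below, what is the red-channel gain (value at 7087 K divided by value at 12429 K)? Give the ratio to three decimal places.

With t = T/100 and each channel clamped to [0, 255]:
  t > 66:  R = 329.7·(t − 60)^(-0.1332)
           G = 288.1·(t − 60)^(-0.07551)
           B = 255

1.267

At 12429 K (t = 124.29):
  R = 329.7·(124.29 − 60)^(-0.1332) = 329.7·64.29^(-0.1332) = 329.7·0.57432 = 189.354.
At 7087 K (t = 70.87):
  R = 329.7·(70.87 − 60)^(-0.1332) = 329.7·10.87^(-0.1332) = 329.7·0.72774 = 239.935.
Gain = 239.935 / 189.354 = 1.2671 → 1.267.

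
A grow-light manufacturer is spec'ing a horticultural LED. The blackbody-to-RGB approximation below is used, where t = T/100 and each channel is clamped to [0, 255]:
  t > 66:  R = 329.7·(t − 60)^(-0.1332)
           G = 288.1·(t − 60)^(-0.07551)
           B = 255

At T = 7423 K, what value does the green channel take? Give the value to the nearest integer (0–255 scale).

236

t = 7423/100 = 74.23; the t > 66 branch applies.
G = 288.1·(74.23 − 60)^(-0.07551) = 288.1·14.23^(-0.07551) = 288.1·0.81832 = 235.757.
Rounded: 236.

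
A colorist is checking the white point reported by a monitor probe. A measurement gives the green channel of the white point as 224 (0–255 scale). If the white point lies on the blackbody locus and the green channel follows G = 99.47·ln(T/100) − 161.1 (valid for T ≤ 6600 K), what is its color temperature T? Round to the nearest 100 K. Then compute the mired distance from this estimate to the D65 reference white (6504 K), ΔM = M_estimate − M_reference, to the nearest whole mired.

ln t = (224 + 161.1) / 99.47 = 3.8715.
t = e^3.8715 = 48.015.
T = 100·t = 4802 K → 4800 K to the nearest 100 K.
M_estimate = 10⁶/4800 = 208.33; M_reference = 10⁶/6504 = 153.75.
ΔM = 208.33 − 153.75 = 54.58 → +55 mireds.

+55 mireds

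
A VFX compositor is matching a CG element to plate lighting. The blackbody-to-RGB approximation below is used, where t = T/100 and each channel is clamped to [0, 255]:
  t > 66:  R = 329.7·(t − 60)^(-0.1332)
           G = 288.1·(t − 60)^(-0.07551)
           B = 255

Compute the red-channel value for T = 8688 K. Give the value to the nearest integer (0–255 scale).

213

t = 8688/100 = 86.88; the t > 66 branch applies.
R = 329.7·(86.88 − 60)^(-0.1332) = 329.7·26.88^(-0.1332) = 329.7·0.64506 = 212.676.
Rounded: 213.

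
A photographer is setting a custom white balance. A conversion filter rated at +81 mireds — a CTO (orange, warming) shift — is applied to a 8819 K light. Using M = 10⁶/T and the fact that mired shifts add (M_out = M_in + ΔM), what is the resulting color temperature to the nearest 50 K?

5150 K

M_in = 10⁶/8819 = 113.39 mireds.
M_out = 113.39 + (+81) = 194.39 mireds.
T_out = 10⁶/194.39 = 5144.3 K → 5150 K.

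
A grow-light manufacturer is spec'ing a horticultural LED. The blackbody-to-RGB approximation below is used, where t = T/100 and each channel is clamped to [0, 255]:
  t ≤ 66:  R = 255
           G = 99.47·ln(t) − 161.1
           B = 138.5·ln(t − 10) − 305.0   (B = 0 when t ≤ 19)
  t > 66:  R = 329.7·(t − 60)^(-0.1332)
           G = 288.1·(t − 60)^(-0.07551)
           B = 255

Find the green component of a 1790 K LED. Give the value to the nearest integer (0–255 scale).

126

t = 1790/100 = 17.9; the t ≤ 66 branch applies.
G = 99.47·ln 17.9 − 161.1 = 99.47·2.8848 − 161.1 = 125.851.
Rounded: 126.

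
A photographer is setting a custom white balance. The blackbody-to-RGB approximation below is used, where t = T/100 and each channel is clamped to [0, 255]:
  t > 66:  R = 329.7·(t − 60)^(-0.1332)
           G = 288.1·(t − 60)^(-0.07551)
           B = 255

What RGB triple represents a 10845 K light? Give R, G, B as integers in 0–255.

R=197, G=215, B=255

t = 10845/100 = 108.45; the t > 66 branch applies.
R = 329.7·(108.45 − 60)^(-0.1332) = 329.7·48.45^(-0.1332) = 329.7·0.59637 = 196.625.
G = 288.1·(108.45 − 60)^(-0.07551) = 288.1·48.45^(-0.07551) = 288.1·0.74601 = 214.925.
B = 255 by definition for t > 66.
Rounded: (197, 215, 255).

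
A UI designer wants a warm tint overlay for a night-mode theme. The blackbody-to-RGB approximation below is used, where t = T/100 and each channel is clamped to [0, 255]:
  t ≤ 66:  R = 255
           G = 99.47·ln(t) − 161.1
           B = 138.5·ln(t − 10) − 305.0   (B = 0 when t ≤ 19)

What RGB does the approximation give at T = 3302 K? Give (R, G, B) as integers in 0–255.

t = 3302/100 = 33.02; the t ≤ 66 branch applies.
R = 255 by definition for t ≤ 66.
G = 99.47·ln 33.02 − 161.1 = 99.47·3.4971 − 161.1 = 186.758.
B = 138.5·ln(33.02 − 10) − 305.0 = 138.5·ln 23.02 − 305.0 = 138.5·3.1364 − 305.0 = 129.386.
Rounded: (255, 187, 129).

(255, 187, 129)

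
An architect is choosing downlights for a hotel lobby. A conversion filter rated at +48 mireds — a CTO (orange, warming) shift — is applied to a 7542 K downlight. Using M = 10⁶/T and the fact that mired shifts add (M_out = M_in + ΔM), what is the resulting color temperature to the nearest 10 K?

M_in = 10⁶/7542 = 132.59 mireds.
M_out = 132.59 + (+48) = 180.59 mireds.
T_out = 10⁶/180.59 = 5537.4 K → 5540 K.

5540 K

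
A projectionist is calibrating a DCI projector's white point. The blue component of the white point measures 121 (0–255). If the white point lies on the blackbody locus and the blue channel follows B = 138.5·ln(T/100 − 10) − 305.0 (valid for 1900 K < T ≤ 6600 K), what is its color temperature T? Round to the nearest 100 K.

3200 K

ln(t − 10) = (121 + 305.0) / 138.5 = 3.0758.
t − 10 = e^3.0758 = 21.667, so t = 31.667.
T = 100·t = 3167 K → 3200 K to the nearest 100 K.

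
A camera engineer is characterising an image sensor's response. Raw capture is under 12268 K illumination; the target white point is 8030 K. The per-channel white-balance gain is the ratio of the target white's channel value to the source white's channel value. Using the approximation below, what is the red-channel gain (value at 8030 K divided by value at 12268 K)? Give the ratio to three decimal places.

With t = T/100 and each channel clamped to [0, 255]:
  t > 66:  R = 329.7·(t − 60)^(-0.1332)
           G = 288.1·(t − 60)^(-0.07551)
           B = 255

At 12268 K (t = 122.68):
  R = 329.7·(122.68 − 60)^(-0.1332) = 329.7·62.68^(-0.1332) = 329.7·0.57627 = 189.995.
At 8030 K (t = 80.3):
  R = 329.7·(80.3 − 60)^(-0.1332) = 329.7·20.3^(-0.1332) = 329.7·0.66964 = 220.780.
Gain = 220.780 / 189.995 = 1.1620 → 1.162.

1.162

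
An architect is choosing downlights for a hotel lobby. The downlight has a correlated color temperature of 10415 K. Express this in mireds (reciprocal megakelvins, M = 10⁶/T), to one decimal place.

M = 10⁶ / 10415 = 96.015 → 96.0 mireds.

96.0 mireds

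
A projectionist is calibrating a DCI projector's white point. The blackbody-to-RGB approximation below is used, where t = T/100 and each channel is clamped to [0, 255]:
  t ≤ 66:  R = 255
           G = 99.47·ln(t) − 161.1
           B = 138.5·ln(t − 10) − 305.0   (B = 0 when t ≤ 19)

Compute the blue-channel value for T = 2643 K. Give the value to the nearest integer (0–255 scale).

t = 2643/100 = 26.43; the t ≤ 66 branch applies.
B = 138.5·ln(26.43 − 10) − 305.0 = 138.5·ln 16.43 − 305.0 = 138.5·2.7991 − 305.0 = 82.677.
Rounded: 83.

83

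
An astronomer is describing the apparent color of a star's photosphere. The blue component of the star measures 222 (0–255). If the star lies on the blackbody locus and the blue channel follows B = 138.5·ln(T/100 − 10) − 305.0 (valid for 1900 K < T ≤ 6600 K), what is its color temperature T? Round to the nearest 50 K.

ln(t − 10) = (222 + 305.0) / 138.5 = 3.8051.
t − 10 = e^3.8051 = 44.928, so t = 54.928.
T = 100·t = 5493 K → 5500 K to the nearest 50 K.

5500 K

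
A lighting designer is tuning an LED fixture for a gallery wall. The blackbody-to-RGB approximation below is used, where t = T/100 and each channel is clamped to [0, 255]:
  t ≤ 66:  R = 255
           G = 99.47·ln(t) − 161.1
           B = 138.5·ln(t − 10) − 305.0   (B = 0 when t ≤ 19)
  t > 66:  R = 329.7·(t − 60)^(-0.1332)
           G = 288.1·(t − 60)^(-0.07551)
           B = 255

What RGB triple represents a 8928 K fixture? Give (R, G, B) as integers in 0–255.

t = 8928/100 = 89.28; the t > 66 branch applies.
R = 329.7·(89.28 − 60)^(-0.1332) = 329.7·29.28^(-0.1332) = 329.7·0.63775 = 210.267.
G = 288.1·(89.28 − 60)^(-0.07551) = 288.1·29.28^(-0.07551) = 288.1·0.77492 = 223.256.
B = 255 by definition for t > 66.
Rounded: (210, 223, 255).

(210, 223, 255)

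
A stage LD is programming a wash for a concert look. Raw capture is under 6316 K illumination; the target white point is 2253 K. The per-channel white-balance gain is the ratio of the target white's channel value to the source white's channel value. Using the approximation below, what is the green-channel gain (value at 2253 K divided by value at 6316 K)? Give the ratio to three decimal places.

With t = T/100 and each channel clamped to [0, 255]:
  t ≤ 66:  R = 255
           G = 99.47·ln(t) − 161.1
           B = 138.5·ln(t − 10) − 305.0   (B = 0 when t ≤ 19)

0.592

At 6316 K (t = 63.16):
  G = 99.47·ln 63.16 − 161.1 = 99.47·4.1457 − 161.1 = 251.270.
At 2253 K (t = 22.53):
  G = 99.47·ln 22.53 − 161.1 = 99.47·3.1148 − 161.1 = 148.734.
Gain = 148.734 / 251.270 = 0.5919 → 0.592.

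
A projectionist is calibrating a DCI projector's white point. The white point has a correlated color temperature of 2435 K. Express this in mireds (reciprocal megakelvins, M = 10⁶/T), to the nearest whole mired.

M = 10⁶ / 2435 = 410.678 → 411 mireds.

411 mireds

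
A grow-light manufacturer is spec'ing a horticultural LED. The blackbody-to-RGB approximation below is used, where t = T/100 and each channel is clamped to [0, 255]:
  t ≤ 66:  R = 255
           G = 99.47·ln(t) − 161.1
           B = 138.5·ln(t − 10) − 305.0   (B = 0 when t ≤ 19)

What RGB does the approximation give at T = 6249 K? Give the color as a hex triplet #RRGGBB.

#FFFAF4

t = 6249/100 = 62.49; the t ≤ 66 branch applies.
R = 255 by definition for t ≤ 66.
G = 99.47·ln 62.49 − 161.1 = 99.47·4.1350 − 161.1 = 250.209.
B = 138.5·ln(62.49 − 10) − 305.0 = 138.5·ln 52.49 − 305.0 = 138.5·3.9606 − 305.0 = 243.546.
Rounded: (255, 250, 244).
In hex: #FFFAF4.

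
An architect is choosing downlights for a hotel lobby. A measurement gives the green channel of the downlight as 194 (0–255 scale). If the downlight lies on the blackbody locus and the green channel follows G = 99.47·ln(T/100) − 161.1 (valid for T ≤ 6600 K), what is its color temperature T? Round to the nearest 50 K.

3550 K

ln t = (194 + 161.1) / 99.47 = 3.5699.
t = e^3.5699 = 35.514.
T = 100·t = 3551 K → 3550 K to the nearest 50 K.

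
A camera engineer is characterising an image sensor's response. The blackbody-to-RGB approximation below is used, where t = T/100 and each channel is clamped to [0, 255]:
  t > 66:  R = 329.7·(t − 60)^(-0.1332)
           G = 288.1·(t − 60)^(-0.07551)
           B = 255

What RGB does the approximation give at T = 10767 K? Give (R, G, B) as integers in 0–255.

t = 10767/100 = 107.67; the t > 66 branch applies.
R = 329.7·(107.67 − 60)^(-0.1332) = 329.7·47.67^(-0.1332) = 329.7·0.59766 = 197.050.
G = 288.1·(107.67 − 60)^(-0.07551) = 288.1·47.67^(-0.07551) = 288.1·0.74692 = 215.188.
B = 255 by definition for t > 66.
Rounded: (197, 215, 255).

(197, 215, 255)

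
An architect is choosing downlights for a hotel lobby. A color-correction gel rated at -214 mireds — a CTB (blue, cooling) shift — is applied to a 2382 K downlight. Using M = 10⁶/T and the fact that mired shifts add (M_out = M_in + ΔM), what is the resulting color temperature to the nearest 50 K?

M_in = 10⁶/2382 = 419.82 mireds.
M_out = 419.82 + (-214) = 205.82 mireds.
T_out = 10⁶/205.82 = 4858.7 K → 4850 K.

4850 K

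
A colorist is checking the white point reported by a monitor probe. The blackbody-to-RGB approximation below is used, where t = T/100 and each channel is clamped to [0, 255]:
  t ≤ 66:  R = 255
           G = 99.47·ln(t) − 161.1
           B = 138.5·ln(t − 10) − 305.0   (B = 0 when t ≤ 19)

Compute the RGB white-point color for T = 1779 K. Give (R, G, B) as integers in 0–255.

t = 1779/100 = 17.79; the t ≤ 66 branch applies.
R = 255 by definition for t ≤ 66.
G = 99.47·ln 17.79 − 161.1 = 99.47·2.8786 − 161.1 = 125.238.
t = 17.79 ≤ 19, so B = 0.
Rounded: (255, 125, 0).

(255, 125, 0)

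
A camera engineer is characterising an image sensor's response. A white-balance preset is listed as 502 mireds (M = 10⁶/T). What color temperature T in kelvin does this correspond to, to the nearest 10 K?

1990 K

T = 10⁶ / 502 = 1992.03 K → 1990 K.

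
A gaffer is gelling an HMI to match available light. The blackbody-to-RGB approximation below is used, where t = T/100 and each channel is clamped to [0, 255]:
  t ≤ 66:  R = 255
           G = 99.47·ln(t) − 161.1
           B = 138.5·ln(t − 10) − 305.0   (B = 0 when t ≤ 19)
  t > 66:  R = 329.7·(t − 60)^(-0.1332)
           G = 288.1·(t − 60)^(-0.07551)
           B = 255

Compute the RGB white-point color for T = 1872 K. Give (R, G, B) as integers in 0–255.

t = 1872/100 = 18.72; the t ≤ 66 branch applies.
R = 255 by definition for t ≤ 66.
G = 99.47·ln 18.72 − 161.1 = 99.47·2.9296 − 161.1 = 130.307.
t = 18.72 ≤ 19, so B = 0.
Rounded: (255, 130, 0).

(255, 130, 0)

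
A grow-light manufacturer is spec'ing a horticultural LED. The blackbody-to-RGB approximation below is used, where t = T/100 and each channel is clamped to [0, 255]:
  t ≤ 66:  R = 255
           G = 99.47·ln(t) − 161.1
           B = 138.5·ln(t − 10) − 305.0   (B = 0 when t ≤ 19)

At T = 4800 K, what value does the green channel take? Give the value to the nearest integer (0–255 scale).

224

t = 4800/100 = 48; the t ≤ 66 branch applies.
G = 99.47·ln 48 − 161.1 = 99.47·3.8712 − 161.1 = 223.968.
Rounded: 224.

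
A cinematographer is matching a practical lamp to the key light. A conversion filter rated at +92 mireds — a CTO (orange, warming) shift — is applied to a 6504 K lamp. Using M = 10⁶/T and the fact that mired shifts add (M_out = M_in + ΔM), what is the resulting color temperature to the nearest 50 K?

M_in = 10⁶/6504 = 153.75 mireds.
M_out = 153.75 + (+92) = 245.75 mireds.
T_out = 10⁶/245.75 = 4069.2 K → 4050 K.

4050 K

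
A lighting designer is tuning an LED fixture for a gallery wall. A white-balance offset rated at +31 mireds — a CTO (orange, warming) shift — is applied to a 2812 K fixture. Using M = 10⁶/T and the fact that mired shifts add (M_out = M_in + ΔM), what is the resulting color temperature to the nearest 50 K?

2600 K

M_in = 10⁶/2812 = 355.62 mireds.
M_out = 355.62 + (+31) = 386.62 mireds.
T_out = 10⁶/386.62 = 2586.5 K → 2600 K.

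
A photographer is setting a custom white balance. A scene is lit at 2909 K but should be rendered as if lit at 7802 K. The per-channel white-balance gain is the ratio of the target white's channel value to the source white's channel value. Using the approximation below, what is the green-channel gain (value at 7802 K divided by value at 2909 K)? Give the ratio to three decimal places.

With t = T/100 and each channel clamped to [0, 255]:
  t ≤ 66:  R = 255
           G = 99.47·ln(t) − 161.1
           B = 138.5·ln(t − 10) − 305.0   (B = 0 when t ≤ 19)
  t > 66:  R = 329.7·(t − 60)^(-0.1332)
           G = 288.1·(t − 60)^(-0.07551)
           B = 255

At 2909 K (t = 29.09):
  G = 99.47·ln 29.09 − 161.1 = 99.47·3.3704 − 161.1 = 174.153.
At 7802 K (t = 78.02):
  G = 288.1·(78.02 − 60)^(-0.07551) = 288.1·18.02^(-0.07551) = 288.1·0.80386 = 231.591.
Gain = 231.591 / 174.153 = 1.3298 → 1.330.

1.330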